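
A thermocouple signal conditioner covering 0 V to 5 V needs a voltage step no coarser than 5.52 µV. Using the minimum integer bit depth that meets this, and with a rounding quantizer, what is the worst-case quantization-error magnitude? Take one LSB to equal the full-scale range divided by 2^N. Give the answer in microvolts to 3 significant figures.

Full-scale range = 5 V.
Levels needed ≥ 5/5.52 µV = 905800. 2^20 = 1048576 suffices, so N_min = 20.
One LSB is 5 V / 1048576 = 4.7684 µV.
Max error for round-to-nearest is LSB/2 = 2.38 µV.

2.38 µV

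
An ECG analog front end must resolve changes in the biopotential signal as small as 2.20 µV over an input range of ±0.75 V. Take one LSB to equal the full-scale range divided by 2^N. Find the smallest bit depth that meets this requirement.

20 bits

Span: 0.75 V − (-0.75 V) = 1.5 V.
Required number of levels: 1.5/2.20 µV = 681820; smallest N with 2^N ≥ that is 20.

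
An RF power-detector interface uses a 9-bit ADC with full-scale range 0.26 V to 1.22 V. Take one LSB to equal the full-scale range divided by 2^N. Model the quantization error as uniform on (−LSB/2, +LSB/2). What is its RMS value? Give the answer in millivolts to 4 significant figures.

0.5413 mV

Span: 1.22 V − (0.26 V) = 0.96 V.
LSB = 0.96 V ÷ 2^9 = 0.96/512 V = 1.87500 mV.
RMS of a uniform error over width LSB is LSB/√12 = 0.5413 mV.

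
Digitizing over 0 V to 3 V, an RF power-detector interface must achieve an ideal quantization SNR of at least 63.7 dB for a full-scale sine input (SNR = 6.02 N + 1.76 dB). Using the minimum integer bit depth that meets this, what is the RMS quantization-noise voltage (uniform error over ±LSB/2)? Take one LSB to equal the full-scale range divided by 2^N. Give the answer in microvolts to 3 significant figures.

Full-scale range = 3 V.
Solving 6.02 N ≥ 63.7 − 1.76: N ≥ 10.289. Round up → N = 11.
LSB = 3 V ÷ 2^11 = 3/2048 V = 1.4648 mV.
RMS noise = LSB/√12 = 423 µV.

423 µV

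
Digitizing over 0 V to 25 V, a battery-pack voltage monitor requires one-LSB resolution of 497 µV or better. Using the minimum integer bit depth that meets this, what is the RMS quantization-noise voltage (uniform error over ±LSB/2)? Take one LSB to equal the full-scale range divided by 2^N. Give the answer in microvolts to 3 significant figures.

Span = 25 V.
25 V / 497 µV = 50300. Since 2^15 = 32768 and 2^16 = 65536, N = 16.
LSB = 25 V ÷ 2^16 = 25/65536 V = 381.47 µV.
RMS noise = LSB/√12 = 110 µV.

110 µV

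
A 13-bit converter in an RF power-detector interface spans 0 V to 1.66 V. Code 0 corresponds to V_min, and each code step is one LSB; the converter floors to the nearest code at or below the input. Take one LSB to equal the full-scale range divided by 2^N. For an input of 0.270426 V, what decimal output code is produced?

1334

Full-scale range = 1.66 V. LSB = 1.66 V / 2^13 ≈ 202.6 µV.
(V_in − V_min) × 2^13/range = (0.270426 − (0)) × 8192/1.66 = 1334.536.
Floor → code = 1334.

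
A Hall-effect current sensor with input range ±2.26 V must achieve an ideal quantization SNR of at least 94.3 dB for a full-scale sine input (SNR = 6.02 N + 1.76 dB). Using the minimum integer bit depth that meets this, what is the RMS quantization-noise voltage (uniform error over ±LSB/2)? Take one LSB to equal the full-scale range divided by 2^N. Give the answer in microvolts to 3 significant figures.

The full-scale span is 2.26 − (-2.26) = 4.52 V.
Required N = ⌈(94.3 − 1.76)/6.02⌉ = ⌈15.372⌉ = 16.
LSB = 4.52 V ÷ 2^16 = 4.52/65536 V = 68.970 µV.
RMS noise = LSB/√12 = 19.9 µV.

19.9 µV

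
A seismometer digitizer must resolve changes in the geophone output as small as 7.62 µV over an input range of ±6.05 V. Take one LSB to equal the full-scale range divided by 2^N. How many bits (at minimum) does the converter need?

Span: 6.05 V − (-6.05 V) = 12.1 V.
Need 2^N ≥ 12.1 V / 7.62 µV = 1.588e6 → N_min = 21.

21 bits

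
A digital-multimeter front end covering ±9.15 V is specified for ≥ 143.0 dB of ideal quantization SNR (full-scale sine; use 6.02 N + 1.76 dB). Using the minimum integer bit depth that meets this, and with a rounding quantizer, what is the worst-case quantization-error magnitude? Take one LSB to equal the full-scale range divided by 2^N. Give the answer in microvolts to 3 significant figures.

The full-scale span is 9.15 − (-9.15) = 18.3 V.
N ≥ (143.0 − 1.76)/6.02 = 23.462 → N_min = 24.
LSB = 18.3 V ÷ 2^24 = 18.3/16777216 V = 1.0908 µV.
|e|_max = LSB/2 = 0.545 µV.

0.545 µV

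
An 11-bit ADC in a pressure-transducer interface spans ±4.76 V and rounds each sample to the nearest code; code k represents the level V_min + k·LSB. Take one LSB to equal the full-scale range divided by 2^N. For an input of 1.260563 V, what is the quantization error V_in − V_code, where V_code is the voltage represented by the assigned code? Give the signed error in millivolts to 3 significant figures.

The full-scale span is 4.76 − (-4.76) = 9.52 V. LSB = 9.52 V / 2^11 ≈ 4.648 mV.
(V_in − V_min)/LSB = (1.260563 − (-4.76)) × 2048/9.52 = 1295.1799 → nearest code k = 1295.
Reconstructed level: -4.76 + 1295 × 9.52/2048 V = 1.259726563 V.
e = 1.260563 − (1.259726563) = +0.836 mV.

+0.836 mV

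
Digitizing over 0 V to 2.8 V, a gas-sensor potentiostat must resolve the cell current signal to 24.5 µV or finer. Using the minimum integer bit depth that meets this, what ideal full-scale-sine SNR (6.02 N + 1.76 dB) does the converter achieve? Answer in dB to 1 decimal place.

Span = 2.8 V.
Required number of levels: 2.8/24.5 µV = 114290; smallest N with 2^N ≥ that is 17.
SNR = 6.02 × 17 + 1.76 = 104.10 dB.

104.1 dB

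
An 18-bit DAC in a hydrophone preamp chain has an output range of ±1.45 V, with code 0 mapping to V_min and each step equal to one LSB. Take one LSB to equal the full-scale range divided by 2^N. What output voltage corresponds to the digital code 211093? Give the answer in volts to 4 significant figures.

Span: 1.45 V − (-1.45 V) = 2.9 V. LSB = 2.9 V / 2^18.
Output = V_min + (211093/262144) × range = -1.45 + 0.805256 × 2.9 V
      = -1.45 V + 2.33524 V = 0.885242 V.

0.8852 V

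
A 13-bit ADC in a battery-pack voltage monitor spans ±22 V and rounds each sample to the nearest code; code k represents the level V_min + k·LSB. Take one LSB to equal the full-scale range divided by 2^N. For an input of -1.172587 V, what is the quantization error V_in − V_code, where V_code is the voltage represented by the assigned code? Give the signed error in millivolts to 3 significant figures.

−1.69 mV

Range = 22 − (-22) = 44 V. LSB = 44 V / 2^13 ≈ 5.371 mV.
(-1.172587 − (-22)) / LSB = 20.827413 × 8192/44 = 3877.6856. Nearest integer: k = 3878.
V_code = V_min + k × range/2^13 = -22 + 3878 × 44/8192 = -1.170898438 V.
Error = V_in − V_code = -1.172587 − (-1.170898438) = −1.69 mV.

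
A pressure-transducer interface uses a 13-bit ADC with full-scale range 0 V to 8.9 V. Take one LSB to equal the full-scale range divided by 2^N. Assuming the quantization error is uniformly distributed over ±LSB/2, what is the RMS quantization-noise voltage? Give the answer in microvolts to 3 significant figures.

Full-scale range = 8.9 V.
LSB = 8.9 V ÷ 2^13 = 8.9/8192 V = 1.0864 mV.
For a uniform distribution on [−LSB/2, +LSB/2], V_rms = LSB/√12 = 1.0864 mV/3.4641 = 314 µV.

314 µV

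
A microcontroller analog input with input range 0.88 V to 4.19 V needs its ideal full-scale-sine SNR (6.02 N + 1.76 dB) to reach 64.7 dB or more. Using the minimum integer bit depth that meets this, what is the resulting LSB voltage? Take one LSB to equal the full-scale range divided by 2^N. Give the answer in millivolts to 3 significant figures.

1.62 mV

Range = 4.19 − (0.88) = 3.31 V.
N ≥ (64.7 − 1.76)/6.02 = 10.455 → N_min = 11.
LSB = 3.31 V / 2^11 = 1.62 mV.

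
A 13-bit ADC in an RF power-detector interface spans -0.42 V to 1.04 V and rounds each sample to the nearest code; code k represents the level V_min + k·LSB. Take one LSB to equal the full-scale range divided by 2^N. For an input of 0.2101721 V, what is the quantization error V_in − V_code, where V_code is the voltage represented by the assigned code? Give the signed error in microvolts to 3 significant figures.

Range = 1.04 − (-0.42) = 1.46 V. LSB = 1.46 V / 2^13 ≈ 178.2 µV.
Position in LSBs: (0.2101721 − (-0.42)) × 8192/1.46 = 3535.8698; rounding gives k = 3536.
V_code = V_min + k × range/2^13 = -0.42 + 3536 × 1.46/8192 = 0.2101953125 V.
e = 0.2101721 − (0.2101953125) = −23.2 µV.

−23.2 µV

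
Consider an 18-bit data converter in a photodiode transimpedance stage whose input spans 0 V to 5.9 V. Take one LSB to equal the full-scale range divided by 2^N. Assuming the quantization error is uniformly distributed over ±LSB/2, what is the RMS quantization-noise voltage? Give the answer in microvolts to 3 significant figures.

6.50 µV

Range is 5.9 V.
LSB = 5.9 V / 2^18 = 22.507 µV.
σ_q = LSB/√12 = 22.507 µV/3.4641 = 6.50 µV.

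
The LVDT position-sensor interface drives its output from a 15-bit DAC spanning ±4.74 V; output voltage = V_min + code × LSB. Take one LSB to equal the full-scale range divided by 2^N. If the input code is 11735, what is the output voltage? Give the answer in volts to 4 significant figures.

-1.345 V

Full-scale range = 4.74 V − (-4.74 V) = 9.48 V. LSB = 9.48 V / 2^15.
V_out = V_min + code × LSB = -4.74 V + 11735 × 9.48 V / 32768
      = -4.74 V + 3.39501 V = -1.34499 V.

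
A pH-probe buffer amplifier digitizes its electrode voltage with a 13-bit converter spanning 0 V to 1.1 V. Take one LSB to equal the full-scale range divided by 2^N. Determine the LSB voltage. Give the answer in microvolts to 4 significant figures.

Span = 1.1 V.
There are 2^13 = 8192 steps.
One LSB is 1.1 V / 8192 = 134.3 µV.

134.3 µV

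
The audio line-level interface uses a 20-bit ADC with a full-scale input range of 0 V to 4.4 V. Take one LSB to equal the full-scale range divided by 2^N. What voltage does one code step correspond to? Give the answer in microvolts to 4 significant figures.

V_FS = 4.4 V.
Number of codes = 2^20 = 1048576.
LSB = 4.4 V ÷ 2^20 = 4.4/1048576 V = 4.196 µV.

4.196 µV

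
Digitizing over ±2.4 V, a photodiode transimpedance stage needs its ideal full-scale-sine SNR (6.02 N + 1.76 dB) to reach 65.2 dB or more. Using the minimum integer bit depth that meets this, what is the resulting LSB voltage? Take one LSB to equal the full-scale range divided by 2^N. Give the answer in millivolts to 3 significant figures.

Range = 2.4 − (-2.4) = 4.8 V.
Solving 6.02 N ≥ 65.2 − 1.76: N ≥ 10.538. Round up → N = 11.
LSB = 4.8 V / 2^11 = 2.34 mV.

2.34 mV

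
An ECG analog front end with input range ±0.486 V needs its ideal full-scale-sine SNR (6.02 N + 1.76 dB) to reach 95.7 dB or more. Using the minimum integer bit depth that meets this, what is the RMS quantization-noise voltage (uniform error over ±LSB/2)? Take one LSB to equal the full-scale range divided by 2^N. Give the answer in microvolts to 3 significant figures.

4.28 µV

Range = 0.486 − (-0.486) = 0.972 V.
Required N = ⌈(95.7 − 1.76)/6.02⌉ = ⌈15.605⌉ = 16.
Step size = 0.972/65536 V = 14.832 µV.
RMS noise = LSB/√12 = 4.28 µV.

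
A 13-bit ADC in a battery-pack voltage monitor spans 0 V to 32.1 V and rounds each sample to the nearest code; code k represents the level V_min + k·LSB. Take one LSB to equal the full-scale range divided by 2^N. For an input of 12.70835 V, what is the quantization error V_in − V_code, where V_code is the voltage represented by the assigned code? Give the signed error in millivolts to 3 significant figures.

Range is 32.1 V. LSB = 32.1 V / 2^13 ≈ 3.918 mV.
(12.70835 − (0)) / LSB = 12.70835 × 8192/32.1 = 3243.2026. Nearest integer: k = 3243.
V_code = 0 + (3243/8192) × 32.1 = 12.70755615 V.
Error = V_in − V_code = 12.70835 − (12.70755615) = +0.794 mV.

+0.794 mV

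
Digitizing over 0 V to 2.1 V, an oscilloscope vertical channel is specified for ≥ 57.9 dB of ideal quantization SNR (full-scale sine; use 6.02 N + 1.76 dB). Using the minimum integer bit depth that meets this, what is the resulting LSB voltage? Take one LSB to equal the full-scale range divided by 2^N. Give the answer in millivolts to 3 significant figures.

Range is 2.1 V.
Required N = ⌈(57.9 − 1.76)/6.02⌉ = ⌈9.326⌉ = 10.
Step size = 2.1/1024 V = 2.05 mV.

2.05 mV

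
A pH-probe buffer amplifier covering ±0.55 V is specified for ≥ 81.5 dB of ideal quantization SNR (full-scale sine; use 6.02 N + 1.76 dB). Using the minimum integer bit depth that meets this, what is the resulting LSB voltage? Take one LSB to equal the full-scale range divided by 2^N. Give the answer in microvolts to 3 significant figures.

67.1 µV

Span: 0.55 V − (-0.55 V) = 1.1 V.
6.02 N + 1.76 ≥ 81.5 gives N ≥ 13.246, so the minimum integer is 14.
LSB = 1.1 V / 2^14 = 67.1 µV.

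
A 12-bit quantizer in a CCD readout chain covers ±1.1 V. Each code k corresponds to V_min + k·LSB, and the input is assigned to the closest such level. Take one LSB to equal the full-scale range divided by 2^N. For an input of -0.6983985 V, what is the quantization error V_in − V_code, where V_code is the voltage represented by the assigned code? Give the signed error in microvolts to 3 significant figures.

−156 µV

Span: 1.1 V − (-1.1 V) = 2.2 V. LSB = 2.2 V / 2^12 ≈ 0.5371 mV.
(V_in − V_min)/LSB = (-0.6983985 − (-1.1)) × 4096/2.2 = 747.7090 → nearest code k = 748.
V_code = -1.1 + (748/4096) × 2.2 = -0.6982421875 V.
V_in − V_code = -0.6983985 − (-0.6982421875) = −156 µV.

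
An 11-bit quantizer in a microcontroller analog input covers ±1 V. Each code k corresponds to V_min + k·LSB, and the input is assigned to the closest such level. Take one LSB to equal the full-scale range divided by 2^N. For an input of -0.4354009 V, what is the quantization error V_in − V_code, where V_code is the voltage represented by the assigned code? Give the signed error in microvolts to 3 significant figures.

Span: 1 V − (-1 V) = 2 V. LSB = 2 V / 2^11 ≈ 0.9766 mV.
(V_in − V_min)/LSB = (-0.4354009 − (-1)) × 2048/2 = 578.1495 → nearest code k = 578.
Reconstructed level: -1 + 578 × 2/2048 V = -0.4355468750 V.
e = -0.4354009 − (-0.4355468750) = +146 µV.

+146 µV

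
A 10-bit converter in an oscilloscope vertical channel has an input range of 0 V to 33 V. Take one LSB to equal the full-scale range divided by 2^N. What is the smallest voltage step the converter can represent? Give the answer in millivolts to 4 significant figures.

32.23 mV

Range is 33 V.
Number of codes = 2^10 = 1024.
One LSB is 33 V / 1024 = 32.23 mV.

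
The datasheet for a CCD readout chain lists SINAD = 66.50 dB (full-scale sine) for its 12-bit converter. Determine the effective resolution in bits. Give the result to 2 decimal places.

10.75 bits

ENOB = (66.50 − 1.76)/6.02 = 10.7542 bits.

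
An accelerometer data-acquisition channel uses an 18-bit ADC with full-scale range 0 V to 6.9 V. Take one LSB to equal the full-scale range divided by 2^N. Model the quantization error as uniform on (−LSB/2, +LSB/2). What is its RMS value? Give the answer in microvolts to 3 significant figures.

7.60 µV

Full-scale range = 6.9 V.
Step size = 6.9/262144 V = 26.321 µV.
σ_q = LSB/√12 = 26.321 µV/3.4641 = 7.60 µV.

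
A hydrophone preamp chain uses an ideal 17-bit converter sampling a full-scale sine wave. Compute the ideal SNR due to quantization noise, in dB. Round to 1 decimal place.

104.1 dB

SNR = 6.02·17 + 1.76 = 104.10 dB.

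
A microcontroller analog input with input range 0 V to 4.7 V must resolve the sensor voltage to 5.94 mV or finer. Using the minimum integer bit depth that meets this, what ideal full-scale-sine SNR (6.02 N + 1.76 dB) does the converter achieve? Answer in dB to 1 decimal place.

62.0 dB

V_FS = 4.7 V.
Levels needed ≥ 4.7/5.94 mV = 791.2. 2^10 = 1024 suffices, so N_min = 10.
6.02(10) + 1.76 = 61.96 dB.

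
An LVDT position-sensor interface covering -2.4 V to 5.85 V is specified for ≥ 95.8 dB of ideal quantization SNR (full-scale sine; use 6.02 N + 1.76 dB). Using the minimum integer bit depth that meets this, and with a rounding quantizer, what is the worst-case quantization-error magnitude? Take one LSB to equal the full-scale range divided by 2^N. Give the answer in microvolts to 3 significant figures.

Range = 5.85 − (-2.4) = 8.25 V.
Solving 6.02 N ≥ 95.8 − 1.76: N ≥ 15.621. Round up → N = 16.
Step size = 8.25/65536 V = 125.89 µV.
Max error for round-to-nearest is LSB/2 = 62.9 µV.

62.9 µV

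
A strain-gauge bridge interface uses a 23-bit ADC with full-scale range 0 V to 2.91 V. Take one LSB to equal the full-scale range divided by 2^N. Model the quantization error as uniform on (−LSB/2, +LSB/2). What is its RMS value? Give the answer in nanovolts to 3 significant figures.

Range is 2.91 V.
LSB = 2.91 V / 2^23 = 346.90 nV.
σ_q = LSB/√12 = 346.90 nV/3.4641 = 100 nV.

100 nV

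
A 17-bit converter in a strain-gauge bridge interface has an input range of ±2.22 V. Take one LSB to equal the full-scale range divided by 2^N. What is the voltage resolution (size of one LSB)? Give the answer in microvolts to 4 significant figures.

The full-scale span is 2.22 − (-2.22) = 4.44 V.
2^17 = 131072 levels.
LSB = 4.44 V ÷ 2^17 = 4.44/131072 V = 33.87 µV.

33.87 µV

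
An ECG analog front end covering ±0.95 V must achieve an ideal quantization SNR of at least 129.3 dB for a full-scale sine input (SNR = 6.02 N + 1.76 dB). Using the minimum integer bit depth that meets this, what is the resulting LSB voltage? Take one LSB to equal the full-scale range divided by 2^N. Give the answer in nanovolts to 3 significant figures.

Range = 0.95 − (-0.95) = 1.9 V.
Solving 6.02 N ≥ 129.3 − 1.76: N ≥ 21.186. Round up → N = 22.
One LSB is 1.9 V / 4194304 = 453 nV.

453 nV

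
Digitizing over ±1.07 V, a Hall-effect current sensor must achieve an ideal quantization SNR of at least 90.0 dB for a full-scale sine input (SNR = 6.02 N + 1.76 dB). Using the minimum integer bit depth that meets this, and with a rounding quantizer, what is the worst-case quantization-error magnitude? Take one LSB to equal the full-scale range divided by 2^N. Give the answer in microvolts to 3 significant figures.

32.7 µV

Span: 1.07 V − (-1.07 V) = 2.14 V.
Required N = ⌈(90.0 − 1.76)/6.02⌉ = ⌈14.658⌉ = 15.
One LSB is 2.14 V / 32768 = 65.308 µV.
Max error for round-to-nearest is LSB/2 = 32.7 µV.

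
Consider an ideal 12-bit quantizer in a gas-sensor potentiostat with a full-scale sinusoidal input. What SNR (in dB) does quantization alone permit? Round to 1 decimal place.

6.02(12) + 1.76 = 72.24 + 1.76 = 74.00 dB.

74.0 dB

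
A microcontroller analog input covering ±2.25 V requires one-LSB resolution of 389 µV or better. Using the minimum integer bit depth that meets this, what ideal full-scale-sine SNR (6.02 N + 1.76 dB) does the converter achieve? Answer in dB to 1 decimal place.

86.0 dB

Span: 2.25 V − (-2.25 V) = 4.5 V.
Required number of levels: 4.5/389 µV = 11568; smallest N with 2^N ≥ that is 14.
Ideal SNR at N = 14: 6.02·14 + 1.76 = 86.0 dB.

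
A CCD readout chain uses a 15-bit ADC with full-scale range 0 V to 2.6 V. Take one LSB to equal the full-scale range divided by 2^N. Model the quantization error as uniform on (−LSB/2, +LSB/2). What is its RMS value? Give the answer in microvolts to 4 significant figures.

Full-scale range = 2.6 V.
One LSB is 2.6 V / 32768 = 79.3457 µV.
σ_q = LSB/√12 = 79.3457 µV/3.4641 = 22.91 µV.

22.91 µV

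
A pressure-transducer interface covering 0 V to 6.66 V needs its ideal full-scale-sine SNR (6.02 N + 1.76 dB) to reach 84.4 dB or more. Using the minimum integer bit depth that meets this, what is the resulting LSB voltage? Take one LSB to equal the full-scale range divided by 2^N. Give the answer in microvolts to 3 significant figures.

Span = 6.66 V.
Solving 6.02 N ≥ 84.4 − 1.76: N ≥ 13.728. Round up → N = 14.
LSB = 6.66 V ÷ 2^14 = 6.66/16384 V = 406 µV.

406 µV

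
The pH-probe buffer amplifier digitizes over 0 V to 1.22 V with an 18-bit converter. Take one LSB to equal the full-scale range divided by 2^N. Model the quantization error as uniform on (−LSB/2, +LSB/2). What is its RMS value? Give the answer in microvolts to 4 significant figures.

Full-scale range = 1.22 V.
LSB = 1.22 V ÷ 2^18 = 1.22/262144 V = 4.65393 µV.
For a uniform distribution on [−LSB/2, +LSB/2], V_rms = LSB/√12 = 4.65393 µV/3.4641 = 1.343 µV.

1.343 µV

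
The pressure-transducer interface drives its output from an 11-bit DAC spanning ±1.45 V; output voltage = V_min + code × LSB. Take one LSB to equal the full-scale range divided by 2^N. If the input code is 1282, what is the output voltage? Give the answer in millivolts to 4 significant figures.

365.3 mV

Range = 1.45 − (-1.45) = 2.9 V. LSB = 2.9 V / 2^11.
Output = V_min + (1282/2048) × range = -1.45 + 0.625977 × 2.9 V
      = -1.45 + 1.81533 = 0.365332 V.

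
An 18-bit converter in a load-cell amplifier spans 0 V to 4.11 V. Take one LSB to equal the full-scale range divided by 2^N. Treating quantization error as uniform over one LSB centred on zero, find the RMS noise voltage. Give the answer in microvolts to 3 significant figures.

Range is 4.11 V.
Step size = 4.11/262144 V = 15.678 µV.
RMS of a uniform error over width LSB is LSB/√12 = 4.53 µV.

4.53 µV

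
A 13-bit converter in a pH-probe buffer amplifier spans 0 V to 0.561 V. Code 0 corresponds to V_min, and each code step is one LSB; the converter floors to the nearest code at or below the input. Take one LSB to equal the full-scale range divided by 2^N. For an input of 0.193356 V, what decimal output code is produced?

Full-scale range = 0.561 V. LSB = 0.561 V / 2^13 ≈ 68.48 µV.
V_in − V_min = 0.193356 − (0) = 0.193356 V.
Divide by LSB: 0.193356 × 8192/0.561 = 2823.4801.
Truncating gives code 2823.

2823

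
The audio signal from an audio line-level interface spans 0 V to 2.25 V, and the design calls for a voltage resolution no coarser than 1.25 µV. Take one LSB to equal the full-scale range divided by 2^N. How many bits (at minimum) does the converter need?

Range is 2.25 V.
Levels needed ≥ 2.25/1.25 µV = 1.800e6. 2^21 = 2097152 suffices, so N_min = 21.

21 bits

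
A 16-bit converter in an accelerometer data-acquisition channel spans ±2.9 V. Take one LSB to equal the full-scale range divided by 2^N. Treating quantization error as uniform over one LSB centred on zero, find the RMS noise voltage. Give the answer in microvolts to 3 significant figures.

Range = 2.9 − (-2.9) = 5.8 V.
LSB = 5.8 V / 2^16 = 88.501 µV.
For a uniform distribution on [−LSB/2, +LSB/2], V_rms = LSB/√12 = 88.501 µV/3.4641 = 25.5 µV.

25.5 µV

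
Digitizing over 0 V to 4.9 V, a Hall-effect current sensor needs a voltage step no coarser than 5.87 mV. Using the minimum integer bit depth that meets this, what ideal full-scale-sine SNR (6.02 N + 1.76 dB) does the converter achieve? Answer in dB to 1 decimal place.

62.0 dB

Range is 4.9 V.
4.9 V / 5.87 mV = 834.8. Since 2^9 = 512 and 2^10 = 1024, N = 10.
SNR = 6.02 × 10 + 1.76 = 61.96 dB.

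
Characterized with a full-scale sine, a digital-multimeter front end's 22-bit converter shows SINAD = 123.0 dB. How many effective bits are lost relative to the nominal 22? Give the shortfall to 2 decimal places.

Effective bits = (123.0 − 1.76)/6.02 = 20.1395.
22 − 20.1395 = 1.86 bits below nominal.

1.86 bits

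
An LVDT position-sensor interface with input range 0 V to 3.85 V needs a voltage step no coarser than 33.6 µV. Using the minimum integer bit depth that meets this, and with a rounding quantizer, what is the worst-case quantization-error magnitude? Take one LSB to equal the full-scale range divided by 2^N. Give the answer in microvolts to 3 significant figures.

Span = 3.85 V.
Levels needed ≥ 3.85/33.6 µV = 114600. 2^17 = 131072 suffices, so N_min = 17.
One LSB is 3.85 V / 131072 = 29.373 µV.
Max error for round-to-nearest is LSB/2 = 14.7 µV.

14.7 µV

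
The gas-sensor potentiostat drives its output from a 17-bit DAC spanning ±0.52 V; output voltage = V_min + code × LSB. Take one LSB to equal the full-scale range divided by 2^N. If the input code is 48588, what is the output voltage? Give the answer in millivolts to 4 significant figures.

-134.5 mV

Range = 0.52 − (-0.52) = 1.04 V. LSB = 1.04 V / 2^17.
Output = V_min + (48588/131072) × range = -0.52 + 0.370697 × 1.04 V
      = -0.52 V + 0.385525 V = -0.134475 V.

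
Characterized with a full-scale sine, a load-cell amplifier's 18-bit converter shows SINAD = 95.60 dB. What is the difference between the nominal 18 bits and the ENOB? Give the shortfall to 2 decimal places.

ENOB = (SINAD − 1.76)/6.02 = (95.60 − 1.76)/6.02 = 15.5880 bits.
Shortfall = 18 − 15.5880 = 2.4120 bits.

2.41 bits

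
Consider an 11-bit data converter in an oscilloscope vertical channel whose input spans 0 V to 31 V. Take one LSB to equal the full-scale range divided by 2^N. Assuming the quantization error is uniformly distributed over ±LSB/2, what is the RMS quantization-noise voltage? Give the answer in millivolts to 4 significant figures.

Range is 31 V.
LSB = 31 V / 2^11 = 15.1367 mV.
RMS of a uniform error over width LSB is LSB/√12 = 4.370 mV.

4.370 mV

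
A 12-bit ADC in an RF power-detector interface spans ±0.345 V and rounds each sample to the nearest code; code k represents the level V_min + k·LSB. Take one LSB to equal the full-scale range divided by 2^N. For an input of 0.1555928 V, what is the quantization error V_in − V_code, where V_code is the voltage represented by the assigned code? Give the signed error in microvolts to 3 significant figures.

−61.5 µV

Span: 0.345 V − (-0.345 V) = 0.69 V. LSB = 0.69 V / 2^12 ≈ 168.5 µV.
(0.1555928 − (-0.345)) / LSB = 0.5005928 × 4096/0.69 = 2971.6349. Nearest integer: k = 2972.
V_code = V_min + k × range/2^12 = -0.345 + 2972 × 0.69/4096 = 0.1556542969 V.
V_in − V_code = 0.1555928 − (0.1556542969) = −61.5 µV.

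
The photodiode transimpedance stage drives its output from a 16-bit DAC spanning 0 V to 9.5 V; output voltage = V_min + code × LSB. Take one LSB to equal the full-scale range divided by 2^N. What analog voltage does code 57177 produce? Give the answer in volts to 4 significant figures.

8.288 V

Range is 9.5 V. LSB = 9.5 V / 2^16.
Output = V_min + (57177/65536) × range = 0 + 0.872452 × 9.5 V
      = 0 + 8.28829 = 8.28829 V.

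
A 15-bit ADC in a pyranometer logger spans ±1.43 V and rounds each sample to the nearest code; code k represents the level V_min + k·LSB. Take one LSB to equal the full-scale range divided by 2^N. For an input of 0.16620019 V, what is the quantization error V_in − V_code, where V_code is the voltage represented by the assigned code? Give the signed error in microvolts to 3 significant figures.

Full-scale range = 1.43 V − (-1.43 V) = 2.86 V. LSB = 2.86 V / 2^15 ≈ 87.28 µV.
(0.16620019 − (-1.43)) / LSB = 1.59620019 × 32768/2.86 = 18288.2125. Nearest integer: k = 18288.
V_code = V_min + k × range/2^15 = -1.43 + 18288 × 2.86/32768 = 0.16618164063 V.
Error = V_in − V_code = 0.16620019 − (0.16618164063) = +18.5 µV.

+18.5 µV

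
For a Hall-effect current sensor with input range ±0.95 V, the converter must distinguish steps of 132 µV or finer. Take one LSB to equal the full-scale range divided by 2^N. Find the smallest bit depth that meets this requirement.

14 bits

The full-scale span is 0.95 − (-0.95) = 1.9 V.
Required number of levels: 1.9/132 µV = 14394; smallest N with 2^N ≥ that is 14.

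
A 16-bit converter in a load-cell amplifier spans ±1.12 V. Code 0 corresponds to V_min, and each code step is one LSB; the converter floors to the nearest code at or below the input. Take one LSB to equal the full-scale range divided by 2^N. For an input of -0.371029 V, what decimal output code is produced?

21912

Full-scale range = 1.12 V − (-1.12 V) = 2.24 V. LSB = 2.24 V / 2^16 ≈ 34.18 µV.
code = ⌊(V_in − V_min)/LSB⌋ = ⌊(V_in − V_min) × 2^16 / range⌋
     = ⌊(-0.371029 − (-1.12)) × 65536 / 2.24⌋ = ⌊0.748971 × 65536/2.24⌋
     = ⌊21912.752⌋ = 21912.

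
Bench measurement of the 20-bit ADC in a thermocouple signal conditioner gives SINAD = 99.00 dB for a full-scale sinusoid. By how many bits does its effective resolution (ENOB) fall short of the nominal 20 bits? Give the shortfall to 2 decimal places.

N_eff = (99.00 − 1.76)/6.02 = 16.1528 bits.
Lost resolution: 20 − 16.1528 = 3.8472 bits.

3.85 bits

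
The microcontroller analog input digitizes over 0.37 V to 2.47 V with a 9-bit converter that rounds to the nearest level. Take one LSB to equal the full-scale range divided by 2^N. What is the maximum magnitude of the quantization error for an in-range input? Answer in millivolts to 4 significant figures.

Span: 2.47 V − (0.37 V) = 2.1 V.
LSB = 2.1 V ÷ 2^9 = 2.1/512 V = 4.10156 mV.
|e|_max = LSB/2 = 2.051 mV.

2.051 mV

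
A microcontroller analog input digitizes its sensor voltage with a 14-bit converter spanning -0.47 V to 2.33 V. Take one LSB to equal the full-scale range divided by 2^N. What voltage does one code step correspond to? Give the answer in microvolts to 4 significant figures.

Range = 2.33 − (-0.47) = 2.8 V.
2^14 = 16384 levels.
One LSB is 2.8 V / 16384 = 170.9 µV.

170.9 µV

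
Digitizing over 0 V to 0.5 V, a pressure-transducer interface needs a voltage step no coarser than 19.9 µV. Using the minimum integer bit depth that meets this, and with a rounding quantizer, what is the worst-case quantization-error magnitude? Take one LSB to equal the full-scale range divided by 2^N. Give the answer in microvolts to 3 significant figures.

7.63 µV

V_FS = 0.5 V.
Required number of levels: 0.5/19.9 µV = 25126; smallest N with 2^N ≥ that is 15.
Step size = 0.5/32768 V = 15.259 µV.
Max error for round-to-nearest is LSB/2 = 7.63 µV.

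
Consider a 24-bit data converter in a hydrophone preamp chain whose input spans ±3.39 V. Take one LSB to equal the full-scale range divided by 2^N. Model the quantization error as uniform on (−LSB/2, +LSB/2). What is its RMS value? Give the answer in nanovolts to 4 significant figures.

Full-scale range = 3.39 V − (-3.39 V) = 6.78 V.
Step size = 6.78/16777216 V = 404.119 nV.
σ_q = LSB/√12 = 404.119 nV/3.4641 = 116.7 nV.

116.7 nV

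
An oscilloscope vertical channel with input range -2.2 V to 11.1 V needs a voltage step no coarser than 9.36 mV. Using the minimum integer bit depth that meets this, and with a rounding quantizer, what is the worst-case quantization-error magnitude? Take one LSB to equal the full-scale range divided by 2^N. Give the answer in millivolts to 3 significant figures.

3.25 mV

Span: 11.1 V − (-2.2 V) = 13.3 V.
Required number of levels: 13.3/9.36 mV = 1420.9; smallest N with 2^N ≥ that is 11.
One LSB is 13.3 V / 2048 = 6.4941 mV.
Half an LSB is 3.25 mV.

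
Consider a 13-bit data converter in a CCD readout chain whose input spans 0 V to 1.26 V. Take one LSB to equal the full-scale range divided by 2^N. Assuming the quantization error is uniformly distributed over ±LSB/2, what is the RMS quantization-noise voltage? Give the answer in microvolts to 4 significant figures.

44.40 µV

V_FS = 1.26 V.
LSB = 1.26 V / 2^13 = 153.809 µV.
For a uniform distribution on [−LSB/2, +LSB/2], V_rms = LSB/√12 = 153.809 µV/3.4641 = 44.40 µV.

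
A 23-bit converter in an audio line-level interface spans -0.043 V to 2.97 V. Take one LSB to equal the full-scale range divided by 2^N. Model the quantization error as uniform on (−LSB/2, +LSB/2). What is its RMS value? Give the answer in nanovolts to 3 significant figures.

The full-scale span is 2.97 − (-0.043) = 3.013 V.
One LSB is 3.013 V / 8388608 = 359.18 nV.
V_rms = LSB/√12 = 359.18 nV / √12 = 104 nV.

104 nV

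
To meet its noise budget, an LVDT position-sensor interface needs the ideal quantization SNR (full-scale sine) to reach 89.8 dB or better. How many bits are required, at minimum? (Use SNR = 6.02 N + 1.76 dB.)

15 bits

6.02 N + 1.76 ≥ 89.8 gives N ≥ 14.625, so the minimum integer is 15.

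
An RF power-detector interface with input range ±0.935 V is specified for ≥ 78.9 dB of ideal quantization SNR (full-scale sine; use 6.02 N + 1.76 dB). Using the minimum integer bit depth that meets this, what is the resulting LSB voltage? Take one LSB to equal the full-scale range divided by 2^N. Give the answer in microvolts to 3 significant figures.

228 µV

The full-scale span is 0.935 − (-0.935) = 1.87 V.
N ≥ (78.9 − 1.76)/6.02 = 12.814 → N_min = 13.
LSB = 1.87 V / 2^13 = 228 µV.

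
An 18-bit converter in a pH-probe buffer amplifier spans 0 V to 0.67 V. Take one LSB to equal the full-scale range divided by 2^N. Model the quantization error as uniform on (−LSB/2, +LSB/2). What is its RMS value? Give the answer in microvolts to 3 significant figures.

0.738 µV

V_FS = 0.67 V.
LSB = 0.67 V / 2^18 = 2.5558 µV.
V_rms = LSB/√12 = 2.5558 µV / √12 = 0.738 µV.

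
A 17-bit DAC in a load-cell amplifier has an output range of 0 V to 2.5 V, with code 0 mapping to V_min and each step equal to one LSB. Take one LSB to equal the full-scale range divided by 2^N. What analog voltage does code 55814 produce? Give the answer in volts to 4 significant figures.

Full-scale range = 2.5 V. LSB = 2.5 V / 2^17.
V_out = V_min + code × LSB = 0 V + 55814 × 2.5 V / 131072
      = 0 V + 1.06457 V = 1.06457 V.

1.065 V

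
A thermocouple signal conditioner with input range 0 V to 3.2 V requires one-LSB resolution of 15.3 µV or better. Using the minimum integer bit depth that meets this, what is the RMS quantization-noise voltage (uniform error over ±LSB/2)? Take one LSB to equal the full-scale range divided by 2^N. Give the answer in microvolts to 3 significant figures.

3.52 µV

V_FS = 3.2 V.
Levels needed ≥ 3.2/15.3 µV = 209200. 2^18 = 262144 suffices, so N_min = 18.
LSB = 3.2 V ÷ 2^18 = 3.2/262144 V = 12.207 µV.
V_rms = LSB/√12 = 3.52 µV.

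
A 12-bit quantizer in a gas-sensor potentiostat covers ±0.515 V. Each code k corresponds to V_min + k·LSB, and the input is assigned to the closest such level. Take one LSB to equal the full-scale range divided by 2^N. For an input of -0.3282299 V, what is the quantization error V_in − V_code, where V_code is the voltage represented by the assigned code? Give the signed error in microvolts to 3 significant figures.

Span: 0.515 V − (-0.515 V) = 1.03 V. LSB = 1.03 V / 2^12 ≈ 251.5 µV.
(V_in − V_min)/LSB = (-0.3282299 − (-0.515)) × 4096/1.03 = 742.7285 → nearest code k = 743.
V_code = -0.515 + (743/4096) × 1.03 = -0.3281616211 V.
V_in − V_code = -0.3282299 − (-0.3281616211) = −68.3 µV.

−68.3 µV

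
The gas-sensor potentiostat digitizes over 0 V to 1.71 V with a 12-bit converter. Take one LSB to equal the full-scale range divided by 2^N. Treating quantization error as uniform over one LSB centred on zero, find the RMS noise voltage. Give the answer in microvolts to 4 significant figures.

120.5 µV

Range is 1.71 V.
LSB = 1.71 V ÷ 2^12 = 1.71/4096 V = 417.480 µV.
V_rms = LSB/√12 = 417.480 µV / √12 = 120.5 µV.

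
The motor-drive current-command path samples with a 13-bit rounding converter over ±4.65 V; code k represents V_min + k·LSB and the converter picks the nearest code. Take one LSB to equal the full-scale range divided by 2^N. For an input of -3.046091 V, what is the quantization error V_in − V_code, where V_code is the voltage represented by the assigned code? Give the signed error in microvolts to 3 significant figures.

Range = 4.65 − (-4.65) = 9.3 V. LSB = 9.3 V / 2^13 ≈ 1.135 mV.
Position in LSBs: (-3.046091 − (-4.65)) × 8192/9.3 = 1412.8196; rounding gives k = 1413.
V_code = -4.65 + (1413/8192) × 9.3 = -3.045886230 V.
Error = V_in − V_code = -3.046091 − (-3.045886230) = −205 µV.

−205 µV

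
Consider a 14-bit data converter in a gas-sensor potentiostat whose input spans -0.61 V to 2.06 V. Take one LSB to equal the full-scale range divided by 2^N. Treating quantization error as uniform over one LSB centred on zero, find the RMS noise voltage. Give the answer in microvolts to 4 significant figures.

47.04 µV

Range = 2.06 − (-0.61) = 2.67 V.
LSB = 2.67 V / 2^14 = 162.964 µV.
V_rms = LSB/√12 = 162.964 µV / √12 = 47.04 µV.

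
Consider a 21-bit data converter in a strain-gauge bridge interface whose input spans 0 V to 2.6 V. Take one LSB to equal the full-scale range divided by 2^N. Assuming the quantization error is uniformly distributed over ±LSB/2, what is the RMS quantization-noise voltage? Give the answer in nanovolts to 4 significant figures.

357.9 nV

V_FS = 2.6 V.
LSB = 2.6 V ÷ 2^21 = 2.6/2097152 V = 1.23978 µV.
RMS of a uniform error over width LSB is LSB/√12 = 357.9 nV.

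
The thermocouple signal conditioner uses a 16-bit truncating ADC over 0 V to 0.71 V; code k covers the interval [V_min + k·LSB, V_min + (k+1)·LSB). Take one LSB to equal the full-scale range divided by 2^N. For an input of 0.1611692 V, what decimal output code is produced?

14876

Full-scale range = 0.71 V. LSB = 0.71 V / 2^16 ≈ 10.83 µV.
code = ⌊(V_in − V_min)/LSB⌋ = ⌊(V_in − V_min) × 2^16 / range⌋
     = ⌊(0.1611692 − (0)) × 65536 / 0.71⌋ = ⌊0.1611692 × 65536/0.71⌋
     = ⌊14876.598⌋ = 14876.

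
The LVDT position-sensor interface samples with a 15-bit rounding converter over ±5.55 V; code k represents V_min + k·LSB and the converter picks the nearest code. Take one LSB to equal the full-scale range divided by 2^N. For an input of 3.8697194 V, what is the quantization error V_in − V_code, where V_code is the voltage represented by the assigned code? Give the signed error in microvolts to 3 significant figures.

−105 µV

Full-scale range = 5.55 V − (-5.55 V) = 11.1 V. LSB = 11.1 V / 2^15 ≈ 338.7 µV.
Position in LSBs: (3.8697194 − (-5.55)) × 32768/11.1 = 27807.6906; rounding gives k = 27808.
V_code = -5.55 + (27808/32768) × 11.1 = 3.8698242188 V.
Error = V_in − V_code = 3.8697194 − (3.8698242188) = −105 µV.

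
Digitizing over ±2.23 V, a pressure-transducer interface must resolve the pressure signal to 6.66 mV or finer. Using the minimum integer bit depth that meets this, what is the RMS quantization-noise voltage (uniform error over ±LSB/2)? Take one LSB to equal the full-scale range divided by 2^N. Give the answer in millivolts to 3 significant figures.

1.26 mV

Full-scale range = 2.23 V − (-2.23 V) = 4.46 V.
Need 2^N ≥ 4.46 V / 6.66 mV = 669.7 → N_min = 10.
LSB = 4.46 V ÷ 2^10 = 4.46/1024 V = 4.3555 mV.
V_rms = LSB/√12 = 1.26 mV.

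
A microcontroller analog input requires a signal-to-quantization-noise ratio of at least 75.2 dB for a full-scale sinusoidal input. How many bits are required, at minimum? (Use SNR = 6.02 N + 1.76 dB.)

13 bits

N ≥ (75.2 − 1.76)/6.02 = 12.199 → N_min = 13.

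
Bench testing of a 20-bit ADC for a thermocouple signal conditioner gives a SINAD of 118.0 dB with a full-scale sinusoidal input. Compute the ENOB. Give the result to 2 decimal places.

19.31 bits

ENOB = (118.0 − 1.76)/6.02 = 19.3090 bits.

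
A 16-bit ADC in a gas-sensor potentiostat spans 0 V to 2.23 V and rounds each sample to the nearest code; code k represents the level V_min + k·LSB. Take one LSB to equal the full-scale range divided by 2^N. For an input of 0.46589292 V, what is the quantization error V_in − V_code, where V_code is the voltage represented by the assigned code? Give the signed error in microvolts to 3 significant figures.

Span = 2.23 V. LSB = 2.23 V / 2^16 ≈ 34.03 µV.
Position in LSBs: (0.46589292 − (0)) × 65536/2.23 = 13691.8199; rounding gives k = 13692.
V_code = V_min + k × range/2^16 = 0 + 13692 × 2.23/65536 = 0.46589904785 V.
Error = V_in − V_code = 0.46589292 − (0.46589904785) = −6.13 µV.

−6.13 µV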